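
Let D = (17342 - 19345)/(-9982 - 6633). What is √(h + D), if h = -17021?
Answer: 2*I*√1174688441970/16615 ≈ 130.46*I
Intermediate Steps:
D = 2003/16615 (D = -2003/(-16615) = -2003*(-1/16615) = 2003/16615 ≈ 0.12055)
√(h + D) = √(-17021 + 2003/16615) = √(-282801912/16615) = 2*I*√1174688441970/16615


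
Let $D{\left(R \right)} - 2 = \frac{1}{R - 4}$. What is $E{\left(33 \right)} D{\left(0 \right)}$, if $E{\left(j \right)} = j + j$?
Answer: $\frac{231}{2} \approx 115.5$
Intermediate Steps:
$E{\left(j \right)} = 2 j$
$D{\left(R \right)} = 2 + \frac{1}{-4 + R}$ ($D{\left(R \right)} = 2 + \frac{1}{R - 4} = 2 + \frac{1}{-4 + R}$)
$E{\left(33 \right)} D{\left(0 \right)} = 2 \cdot 33 \frac{-7 + 2 \cdot 0}{-4 + 0} = 66 \frac{-7 + 0}{-4} = 66 \left(\left(- \frac{1}{4}\right) \left(-7\right)\right) = 66 \cdot \frac{7}{4} = \frac{231}{2}$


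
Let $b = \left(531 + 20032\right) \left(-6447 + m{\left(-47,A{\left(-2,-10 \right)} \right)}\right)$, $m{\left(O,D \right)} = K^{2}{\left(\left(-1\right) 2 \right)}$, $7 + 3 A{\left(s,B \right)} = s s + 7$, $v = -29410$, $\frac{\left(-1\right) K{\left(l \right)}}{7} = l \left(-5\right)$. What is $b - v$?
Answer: $-31781551$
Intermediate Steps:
$K{\left(l \right)} = 35 l$ ($K{\left(l \right)} = - 7 l \left(-5\right) = - 7 \left(- 5 l\right) = 35 l$)
$A{\left(s,B \right)} = \frac{s^{2}}{3}$ ($A{\left(s,B \right)} = - \frac{7}{3} + \frac{s s + 7}{3} = - \frac{7}{3} + \frac{s^{2} + 7}{3} = - \frac{7}{3} + \frac{7 + s^{2}}{3} = - \frac{7}{3} + \left(\frac{7}{3} + \frac{s^{2}}{3}\right) = \frac{s^{2}}{3}$)
$m{\left(O,D \right)} = 4900$ ($m{\left(O,D \right)} = \left(35 \left(\left(-1\right) 2\right)\right)^{2} = \left(35 \left(-2\right)\right)^{2} = \left(-70\right)^{2} = 4900$)
$b = -31810961$ ($b = \left(531 + 20032\right) \left(-6447 + 4900\right) = 20563 \left(-1547\right) = -31810961$)
$b - v = -31810961 - -29410 = -31810961 + 29410 = -31781551$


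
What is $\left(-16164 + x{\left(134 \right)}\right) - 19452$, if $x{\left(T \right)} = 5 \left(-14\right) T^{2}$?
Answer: $-1292536$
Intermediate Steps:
$x{\left(T \right)} = - 70 T^{2}$
$\left(-16164 + x{\left(134 \right)}\right) - 19452 = \left(-16164 - 70 \cdot 134^{2}\right) - 19452 = \left(-16164 - 1256920\right) - 19452 = -1273084 - 19452 = -1292536$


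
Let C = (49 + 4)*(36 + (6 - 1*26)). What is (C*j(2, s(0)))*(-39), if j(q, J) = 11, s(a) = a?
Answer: -363792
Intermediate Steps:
C = 848 (C = 53*(36 + (6 - 26)) = 53*(36 - 20) = 53*16 = 848)
(C*j(2, s(0)))*(-39) = (848*11)*(-39) = 9328*(-39) = -363792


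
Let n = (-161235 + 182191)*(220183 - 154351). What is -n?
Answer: -1379575392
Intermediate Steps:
n = 1379575392 (n = 20956*65832 = 1379575392)
-n = -1*1379575392 = -1379575392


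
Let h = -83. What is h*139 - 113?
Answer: -11650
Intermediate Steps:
h*139 - 113 = -83*139 - 113 = -11537 - 113 = -11650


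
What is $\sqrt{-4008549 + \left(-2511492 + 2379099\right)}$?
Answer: $i \sqrt{4140942} \approx 2034.9 i$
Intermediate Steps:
$\sqrt{-4008549 + \left(-2511492 + 2379099\right)} = \sqrt{-4008549 - 132393} = \sqrt{-4140942} = i \sqrt{4140942}$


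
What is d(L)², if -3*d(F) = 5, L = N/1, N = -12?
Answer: 25/9 ≈ 2.7778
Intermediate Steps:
L = -12 (L = -12/1 = -12*1 = -12)
d(F) = -5/3 (d(F) = -⅓*5 = -5/3)
d(L)² = (-5/3)² = 25/9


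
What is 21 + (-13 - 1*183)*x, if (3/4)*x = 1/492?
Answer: 7553/369 ≈ 20.469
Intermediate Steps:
x = 1/369 (x = (4/3)/492 = (4/3)*(1/492) = 1/369 ≈ 0.0027100)
21 + (-13 - 1*183)*x = 21 + (-13 - 1*183)*(1/369) = 21 + (-13 - 183)*(1/369) = 21 - 196*1/369 = 21 - 196/369 = 7553/369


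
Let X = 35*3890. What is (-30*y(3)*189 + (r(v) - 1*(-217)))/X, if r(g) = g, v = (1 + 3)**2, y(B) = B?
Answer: -16777/136150 ≈ -0.12322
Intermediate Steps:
v = 16 (v = 4**2 = 16)
X = 136150
(-30*y(3)*189 + (r(v) - 1*(-217)))/X = (-30*3*189 + (16 - 1*(-217)))/136150 = (-90*189 + (16 + 217))*(1/136150) = (-17010 + 233)*(1/136150) = -16777*1/136150 = -16777/136150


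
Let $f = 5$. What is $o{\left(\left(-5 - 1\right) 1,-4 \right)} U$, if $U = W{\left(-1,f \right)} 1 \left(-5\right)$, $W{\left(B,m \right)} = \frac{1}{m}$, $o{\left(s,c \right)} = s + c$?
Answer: $10$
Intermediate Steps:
$o{\left(s,c \right)} = c + s$
$U = -1$ ($U = \frac{1}{5} \cdot 1 \left(-5\right) = \frac{1}{5} \left(-5\right) = -1$)
$o{\left(\left(-5 - 1\right) 1,-4 \right)} U = \left(-4 + \left(-5 - 1\right) 1\right) \left(-1\right) = \left(-4 - 6\right) \left(-1\right) = \left(-10\right) \left(-1\right) = 10$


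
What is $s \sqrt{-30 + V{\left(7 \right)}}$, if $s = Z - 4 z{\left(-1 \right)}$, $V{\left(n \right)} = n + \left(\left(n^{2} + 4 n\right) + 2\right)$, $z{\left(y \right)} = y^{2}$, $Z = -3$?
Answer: $- 14 \sqrt{14} \approx -52.383$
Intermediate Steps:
$V{\left(n \right)} = 2 + n^{2} + 5 n$ ($V{\left(n \right)} = n + \left(2 + n^{2} + 4 n\right) = 2 + n^{2} + 5 n$)
$s = -7$ ($s = -3 - 4 \left(-1\right)^{2} = -3 - 4 = -7$)
$s \sqrt{-30 + V{\left(7 \right)}} = - 7 \sqrt{-30 + \left(2 + 7^{2} + 5 \cdot 7\right)} = - 7 \sqrt{-30 + \left(2 + 49 + 35\right)} = - 7 \sqrt{-30 + 86} = - 7 \sqrt{56} = - 7 \cdot 2 \sqrt{14} = - 14 \sqrt{14}$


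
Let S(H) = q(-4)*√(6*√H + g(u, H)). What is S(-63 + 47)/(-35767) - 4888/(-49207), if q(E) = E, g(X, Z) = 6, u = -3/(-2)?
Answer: 4888/49207 + 4*√(6 + 24*I)/35767 ≈ 0.099774 + 0.00034232*I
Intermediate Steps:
u = 3/2 (u = -3*(-½) = 3/2 ≈ 1.5000)
S(H) = -4*√(6 + 6*√H) (S(H) = -4*√(6*√H + 6) = -4*√(6 + 6*√H))
S(-63 + 47)/(-35767) - 4888/(-49207) = -4*√(6 + 6*√(-63 + 47))/(-35767) - 4888/(-49207) = -4*√(6 + 6*√(-16))*(-1/35767) - 4888*(-1/49207) = -4*√(6 + 6*(4*I))*(-1/35767) + 4888/49207 = -4*√(6 + 24*I)*(-1/35767) + 4888/49207 = 4*√(6 + 24*I)/35767 + 4888/49207 = 4888/49207 + 4*√(6 + 24*I)/35767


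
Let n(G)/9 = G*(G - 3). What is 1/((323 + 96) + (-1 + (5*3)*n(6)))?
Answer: 1/2848 ≈ 0.00035112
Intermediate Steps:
n(G) = 9*G*(-3 + G) (n(G) = 9*(G*(G - 3)) = 9*(G*(-3 + G)) = 9*G*(-3 + G))
1/((323 + 96) + (-1 + (5*3)*n(6))) = 1/((323 + 96) + (-1 + (5*3)*(9*6*(-3 + 6)))) = 1/(419 + (-1 + 15*(9*6*3))) = 1/(419 + (-1 + 15*162)) = 1/(419 + (-1 + 2430)) = 1/(419 + 2429) = 1/2848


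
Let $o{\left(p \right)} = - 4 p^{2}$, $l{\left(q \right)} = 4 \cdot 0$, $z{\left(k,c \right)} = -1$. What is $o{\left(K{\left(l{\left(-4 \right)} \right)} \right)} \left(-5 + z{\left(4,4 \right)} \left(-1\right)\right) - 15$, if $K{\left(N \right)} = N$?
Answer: $-15$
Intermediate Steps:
$l{\left(q \right)} = 0$
$o{\left(K{\left(l{\left(-4 \right)} \right)} \right)} \left(-5 + z{\left(4,4 \right)} \left(-1\right)\right) - 15 = - 4 \cdot 0^{2} \left(-5 - -1\right) - 15 = \left(-4\right) 0 \left(-5 + 1\right) - 15 = 0 \left(-4\right) - 15 = 0 - 15 = -15$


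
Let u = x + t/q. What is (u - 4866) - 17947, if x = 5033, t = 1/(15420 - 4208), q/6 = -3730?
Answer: -4461438676801/250924560 ≈ -17780.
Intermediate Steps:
q = -22380 (q = 6*(-3730) = -22380)
t = 1/11212 ≈ 8.9190e-5
u = 1262903310479/250924560 (u = 5033 + (1/11212)/(-22380) = 5033 + (1/11212)*(-1/22380) = 5033 - 1/250924560 = 1262903310479/250924560 ≈ 5033.0)
(u - 4866) - 17947 = (1262903310479/250924560 - 4866) - 17947 = 41904401519/250924560 - 17947 = -4461438676801/250924560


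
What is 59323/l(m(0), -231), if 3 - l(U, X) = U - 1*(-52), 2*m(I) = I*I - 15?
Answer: -118646/83 ≈ -1429.5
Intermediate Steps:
m(I) = -15/2 + I**2/2 (m(I) = (I*I - 15)/2 = (I**2 - 15)/2 = (-15 + I**2)/2 = -15/2 + I**2/2)
l(U, X) = -49 - U (l(U, X) = 3 - (U - 1*(-52)) = 3 - (U + 52) = 3 - (52 + U) = 3 + (-52 - U) = -49 - U)
59323/l(m(0), -231) = 59323/(-49 - (-15/2 + (1/2)*0**2)) = 59323/(-49 - (-15/2 + (1/2)*0)) = 59323/(-49 - (-15/2 + 0)) = 59323/(-49 - 1*(-15/2)) = 59323/(-49 + 15/2) = 59323/(-83/2) = 59323*(-2/83) = -118646/83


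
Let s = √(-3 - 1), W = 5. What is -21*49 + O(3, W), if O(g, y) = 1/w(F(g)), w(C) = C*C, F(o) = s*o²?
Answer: -333397/324 ≈ -1029.0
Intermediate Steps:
s = 2*I (s = √(-4) = 2*I ≈ 2.0*I)
F(o) = 2*I*o² (F(o) = (2*I)*o² = 2*I*o²)
w(C) = C²
O(g, y) = -1/(4*g⁴) (O(g, y) = 1/((2*I*g²)²) = 1/(-4*g⁴) = -1/(4*g⁴))
-21*49 + O(3, W) = -21*49 - ¼/3⁴ = -1029 - ¼*1/81 = -1029 - 1/324 = -333397/324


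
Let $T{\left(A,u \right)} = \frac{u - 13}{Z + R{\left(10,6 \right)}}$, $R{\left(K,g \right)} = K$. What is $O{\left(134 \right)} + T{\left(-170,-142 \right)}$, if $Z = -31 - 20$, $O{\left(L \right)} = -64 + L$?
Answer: $\frac{3025}{41} \approx 73.781$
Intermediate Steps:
$Z = -51$ ($Z = -31 - 20 = -51$)
$T{\left(A,u \right)} = \frac{13}{41} - \frac{u}{41}$ ($T{\left(A,u \right)} = \frac{u - 13}{-51 + 10} = \frac{-13 + u}{-41} = \left(-13 + u\right) \left(- \frac{1}{41}\right) = \frac{13}{41} - \frac{u}{41}$)
$O{\left(134 \right)} + T{\left(-170,-142 \right)} = \left(-64 + 134\right) + \left(\frac{13}{41} - - \frac{142}{41}\right) = 70 + \left(\frac{13}{41} + \frac{142}{41}\right) = 70 + \frac{155}{41} = \frac{3025}{41}$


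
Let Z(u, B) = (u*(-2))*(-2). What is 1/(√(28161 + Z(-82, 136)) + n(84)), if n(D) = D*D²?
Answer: 592704/351298003783 - √27833/351298003783 ≈ 1.6867e-6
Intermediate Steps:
Z(u, B) = 4*u (Z(u, B) = -2*u*(-2) = 4*u)
n(D) = D³
1/(√(28161 + Z(-82, 136)) + n(84)) = 1/(√(28161 + 4*(-82)) + 84³) = 1/(√(28161 - 328) + 592704) = 1/(√27833 + 592704) = 1/(592704 + √27833)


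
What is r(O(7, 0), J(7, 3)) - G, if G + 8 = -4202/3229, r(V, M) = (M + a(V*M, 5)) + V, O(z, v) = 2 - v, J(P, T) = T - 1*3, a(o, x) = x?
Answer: 52637/3229 ≈ 16.301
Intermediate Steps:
J(P, T) = -3 + T (J(P, T) = T - 3 = -3 + T)
r(V, M) = 5 + M + V (r(V, M) = (M + 5) + V = (5 + M) + V = 5 + M + V)
G = -30034/3229 (G = -8 - 4202/3229 = -30034/3229 ≈ -9.3013)
r(O(7, 0), J(7, 3)) - G = (5 + (-3 + 3) + (2 - 1*0)) - 1*(-30034/3229) = (5 + 0 + (2 + 0)) + 30034/3229 = (5 + 0 + 2) + 30034/3229 = 7 + 30034/3229 = 52637/3229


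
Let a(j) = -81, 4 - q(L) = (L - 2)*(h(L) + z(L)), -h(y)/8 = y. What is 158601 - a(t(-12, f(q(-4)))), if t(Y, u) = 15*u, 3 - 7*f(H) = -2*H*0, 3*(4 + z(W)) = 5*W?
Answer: 158682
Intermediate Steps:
z(W) = -4 + 5*W/3 (z(W) = -4 + (5*W)/3 = -4 + 5*W/3)
h(y) = -8*y
q(L) = 4 - (-4 - 19*L/3)*(-2 + L) (q(L) = 4 - (L - 2)*(-8*L + (-4 + 5*L/3)) = 4 - (-2 + L)*(-4 - 19*L/3) = 4 - (-4 - 19*L/3)*(-2 + L))
f(H) = 3/7 (f(H) = 3/7 - (-2*H)*0/7 = 3/7 - ⅐*0 = 3/7 + 0 = 3/7)
158601 - a(t(-12, f(q(-4)))) = 158601 - 1*(-81) = 158601 + 81 = 158682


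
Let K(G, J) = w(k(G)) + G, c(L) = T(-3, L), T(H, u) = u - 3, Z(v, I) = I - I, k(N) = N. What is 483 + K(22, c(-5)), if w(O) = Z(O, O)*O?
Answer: 505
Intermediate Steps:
Z(v, I) = 0
w(O) = 0 (w(O) = 0*O = 0)
T(H, u) = -3 + u
c(L) = -3 + L
K(G, J) = G (K(G, J) = 0 + G = G)
483 + K(22, c(-5)) = 483 + 22 = 505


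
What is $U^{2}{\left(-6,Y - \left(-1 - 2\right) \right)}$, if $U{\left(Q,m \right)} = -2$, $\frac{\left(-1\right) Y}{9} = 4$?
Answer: $4$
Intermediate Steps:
$Y = -36$ ($Y = \left(-9\right) 4 = -36$)
$U^{2}{\left(-6,Y - \left(-1 - 2\right) \right)} = \left(-2\right)^{2} = 4$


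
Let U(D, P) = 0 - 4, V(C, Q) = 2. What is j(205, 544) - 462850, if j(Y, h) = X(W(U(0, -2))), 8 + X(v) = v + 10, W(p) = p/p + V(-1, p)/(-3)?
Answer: -1388543/3 ≈ -4.6285e+5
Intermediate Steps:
U(D, P) = -4
W(p) = ⅓ (W(p) = p/p + 2/(-3) = 1 + 2*(-⅓) = 1 - ⅔ = ⅓)
X(v) = 2 + v (X(v) = -8 + (v + 10) = -8 + (10 + v) = 2 + v)
j(Y, h) = 7/3 (j(Y, h) = 2 + ⅓ = 7/3)
j(205, 544) - 462850 = 7/3 - 462850 = -1388543/3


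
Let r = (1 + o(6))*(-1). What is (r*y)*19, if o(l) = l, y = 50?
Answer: -6650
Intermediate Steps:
r = -7 (r = (1 + 6)*(-1) = 7*(-1) = -7)
(r*y)*19 = -7*50*19 = -350*19 = -6650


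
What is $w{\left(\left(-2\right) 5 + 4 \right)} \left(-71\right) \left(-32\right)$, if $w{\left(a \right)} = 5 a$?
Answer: $-68160$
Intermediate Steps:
$w{\left(\left(-2\right) 5 + 4 \right)} \left(-71\right) \left(-32\right) = 5 \left(\left(-2\right) 5 + 4\right) \left(-71\right) \left(-32\right) = 5 \left(-10 + 4\right) \left(-71\right) \left(-32\right) = 5 \left(-6\right) \left(-71\right) \left(-32\right) = \left(-30\right) \left(-71\right) \left(-32\right) = 2130 \left(-32\right) = -68160$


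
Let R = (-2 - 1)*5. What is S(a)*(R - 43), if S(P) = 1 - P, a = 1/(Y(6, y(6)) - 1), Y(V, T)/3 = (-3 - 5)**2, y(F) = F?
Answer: -11020/191 ≈ -57.696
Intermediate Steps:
Y(V, T) = 192 (Y(V, T) = 3*(-3 - 5)**2 = 3*(-8)**2 = 3*64 = 192)
a = 1/191 (a = 1/(192 - 1) = 1/191 ≈ 0.0052356)
R = -15 (R = -3*5 = -15)
S(a)*(R - 43) = (1 - 1*1/191)*(-15 - 43) = (1 - 1/191)*(-58) = (190/191)*(-58) = -11020/191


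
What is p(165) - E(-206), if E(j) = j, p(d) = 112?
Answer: 318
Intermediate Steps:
p(165) - E(-206) = 112 - 1*(-206) = 112 + 206 = 318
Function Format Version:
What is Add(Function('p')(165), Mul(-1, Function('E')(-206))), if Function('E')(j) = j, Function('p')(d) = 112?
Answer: 318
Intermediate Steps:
Add(Function('p')(165), Mul(-1, Function('E')(-206))) = Add(112, Mul(-1, -206)) = Add(112, 206) = 318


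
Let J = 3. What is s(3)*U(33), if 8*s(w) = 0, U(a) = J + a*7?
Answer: 0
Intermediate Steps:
U(a) = 3 + 7*a (U(a) = 3 + a*7 = 3 + 7*a)
s(w) = 0 (s(w) = (1/8)*0 = 0)
s(3)*U(33) = 0*(3 + 7*33) = 0*(3 + 231) = 0*234 = 0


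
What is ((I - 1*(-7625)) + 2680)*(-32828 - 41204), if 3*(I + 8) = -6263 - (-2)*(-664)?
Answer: -1724945600/3 ≈ -5.7498e+8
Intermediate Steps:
I = -7615/3 (I = -8 + (-6263 - (-2)*(-664))/3 = -8 + (-6263 - 1*1328)/3 = -8 + (-6263 - 1328)/3 = -8 + (⅓)*(-7591) = -8 - 7591/3 = -7615/3 ≈ -2538.3)
((I - 1*(-7625)) + 2680)*(-32828 - 41204) = ((-7615/3 - 1*(-7625)) + 2680)*(-32828 - 41204) = ((-7615/3 + 7625) + 2680)*(-74032) = (15260/3 + 2680)*(-74032) = (23300/3)*(-74032) = -1724945600/3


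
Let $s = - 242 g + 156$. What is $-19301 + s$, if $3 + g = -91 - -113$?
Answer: $-23743$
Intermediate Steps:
$g = 19$ ($g = -3 - -22 = -3 + \left(-91 + 113\right) = -3 + 22 = 19$)
$s = -4442$ ($s = \left(-242\right) 19 + 156 = -4598 + 156 = -4442$)
$-19301 + s = -19301 - 4442 = -23743$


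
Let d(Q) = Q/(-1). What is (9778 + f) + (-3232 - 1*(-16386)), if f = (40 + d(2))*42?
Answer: 24528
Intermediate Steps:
d(Q) = -Q (d(Q) = Q*(-1) = -Q)
f = 1596 (f = (40 - 1*2)*42 = (40 - 2)*42 = 38*42 = 1596)
(9778 + f) + (-3232 - 1*(-16386)) = (9778 + 1596) + (-3232 - 1*(-16386)) = 11374 + (-3232 + 16386) = 11374 + 13154 = 24528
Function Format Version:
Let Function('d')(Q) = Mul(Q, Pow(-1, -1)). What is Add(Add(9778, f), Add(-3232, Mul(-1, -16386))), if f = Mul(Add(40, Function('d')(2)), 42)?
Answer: 24528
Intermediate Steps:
Function('d')(Q) = Mul(-1, Q) (Function('d')(Q) = Mul(Q, -1) = Mul(-1, Q))
f = 1596 (f = Mul(Add(40, Mul(-1, 2)), 42) = Mul(Add(40, -2), 42) = Mul(38, 42) = 1596)
Add(Add(9778, f), Add(-3232, Mul(-1, -16386))) = Add(Add(9778, 1596), Add(-3232, Mul(-1, -16386))) = Add(11374, Add(-3232, 16386)) = Add(11374, 13154) = 24528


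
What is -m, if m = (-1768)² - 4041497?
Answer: 915673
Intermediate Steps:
m = -915673 (m = 3125824 - 4041497 = -915673)
-m = -1*(-915673) = 915673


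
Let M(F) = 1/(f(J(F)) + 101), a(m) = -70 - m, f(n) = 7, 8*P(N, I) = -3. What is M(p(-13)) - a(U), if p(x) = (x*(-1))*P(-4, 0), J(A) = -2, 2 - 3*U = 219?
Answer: -251/108 ≈ -2.3241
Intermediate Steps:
U = -217/3 (U = 2/3 - 1/3*219 = 2/3 - 73 = -217/3 ≈ -72.333)
P(N, I) = -3/8 (P(N, I) = (1/8)*(-3) = -3/8)
p(x) = 3*x/8 (p(x) = (x*(-1))*(-3/8) = -x*(-3/8) = 3*x/8)
M(F) = 1/108 (M(F) = 1/(7 + 101) = 1/108)
M(p(-13)) - a(U) = 1/108 - (-70 - 1*(-217/3)) = 1/108 - (-70 + 217/3) = 1/108 - 1*7/3 = 1/108 - 7/3 = -251/108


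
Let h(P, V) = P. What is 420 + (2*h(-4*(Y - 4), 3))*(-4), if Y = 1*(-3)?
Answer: 196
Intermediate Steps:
Y = -3
420 + (2*h(-4*(Y - 4), 3))*(-4) = 420 + (2*(-4*(-3 - 4)))*(-4) = 420 + (2*(-4*(-7)))*(-4) = 420 + (2*28)*(-4) = 420 + 56*(-4) = 420 - 224 = 196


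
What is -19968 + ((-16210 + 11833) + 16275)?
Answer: -8070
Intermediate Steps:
-19968 + ((-16210 + 11833) + 16275) = -19968 + (-4377 + 16275) = -19968 + 11898 = -8070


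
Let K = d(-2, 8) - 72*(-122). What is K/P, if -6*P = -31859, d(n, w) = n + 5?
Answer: 52722/31859 ≈ 1.6549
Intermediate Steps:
d(n, w) = 5 + n
P = 31859/6 (P = -⅙*(-31859) = 31859/6 ≈ 5309.8)
K = 8787 (K = (5 - 2) - 72*(-122) = 3 + 8784 = 8787)
K/P = 8787/(31859/6) = 8787*(6/31859) = 52722/31859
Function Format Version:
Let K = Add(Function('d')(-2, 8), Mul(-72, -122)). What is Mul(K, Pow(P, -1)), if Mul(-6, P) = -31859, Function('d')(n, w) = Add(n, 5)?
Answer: Rational(52722, 31859) ≈ 1.6549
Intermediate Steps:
Function('d')(n, w) = Add(5, n)
P = Rational(31859, 6) (P = Mul(Rational(-1, 6), -31859) = Rational(31859, 6) ≈ 5309.8)
K = 8787 (K = Add(Add(5, -2), Mul(-72, -122)) = Add(3, 8784) = 8787)
Mul(K, Pow(P, -1)) = Mul(8787, Pow(Rational(31859, 6), -1)) = Mul(8787, Rational(6, 31859)) = Rational(52722, 31859)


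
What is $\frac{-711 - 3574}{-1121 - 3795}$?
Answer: $\frac{4285}{4916} \approx 0.87164$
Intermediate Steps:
$\frac{-711 - 3574}{-1121 - 3795} = - \frac{4285}{-4916} = \left(-4285\right) \left(- \frac{1}{4916}\right) = \frac{4285}{4916}$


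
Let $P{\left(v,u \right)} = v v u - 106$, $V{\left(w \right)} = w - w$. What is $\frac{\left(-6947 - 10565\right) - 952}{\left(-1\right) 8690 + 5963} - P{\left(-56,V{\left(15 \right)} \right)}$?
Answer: $\frac{307526}{2727} \approx 112.77$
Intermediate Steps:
$V{\left(w \right)} = 0$
$P{\left(v,u \right)} = -106 + u v^{2}$ ($P{\left(v,u \right)} = v^{2} u - 106 = u v^{2} - 106 = -106 + u v^{2}$)
$\frac{\left(-6947 - 10565\right) - 952}{\left(-1\right) 8690 + 5963} - P{\left(-56,V{\left(15 \right)} \right)} = \frac{\left(-6947 - 10565\right) - 952}{\left(-1\right) 8690 + 5963} - \left(-106 + 0 \left(-56\right)^{2}\right) = \frac{-17512 - 952}{-8690 + 5963} - \left(-106 + 0 \cdot 3136\right) = - \frac{18464}{-2727} - \left(-106 + 0\right) = \left(-18464\right) \left(- \frac{1}{2727}\right) - -106 = \frac{18464}{2727} + 106 = \frac{307526}{2727}$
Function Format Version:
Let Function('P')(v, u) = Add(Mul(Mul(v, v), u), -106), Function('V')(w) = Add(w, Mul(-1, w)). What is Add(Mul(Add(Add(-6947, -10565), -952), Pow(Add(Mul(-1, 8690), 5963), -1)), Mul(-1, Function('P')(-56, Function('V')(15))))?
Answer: Rational(307526, 2727) ≈ 112.77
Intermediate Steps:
Function('V')(w) = 0
Function('P')(v, u) = Add(-106, Mul(u, Pow(v, 2))) (Function('P')(v, u) = Add(Mul(Pow(v, 2), u), -106) = Add(Mul(u, Pow(v, 2)), -106) = Add(-106, Mul(u, Pow(v, 2))))
Add(Mul(Add(Add(-6947, -10565), -952), Pow(Add(Mul(-1, 8690), 5963), -1)), Mul(-1, Function('P')(-56, Function('V')(15)))) = Add(Mul(Add(Add(-6947, -10565), -952), Pow(Add(Mul(-1, 8690), 5963), -1)), Mul(-1, Add(-106, Mul(0, Pow(-56, 2))))) = Add(Mul(Add(-17512, -952), Pow(Add(-8690, 5963), -1)), Mul(-1, Add(-106, Mul(0, 3136)))) = Add(Mul(-18464, Pow(-2727, -1)), Mul(-1, Add(-106, 0))) = Add(Mul(-18464, Rational(-1, 2727)), Mul(-1, -106)) = Add(Rational(18464, 2727), 106) = Rational(307526, 2727)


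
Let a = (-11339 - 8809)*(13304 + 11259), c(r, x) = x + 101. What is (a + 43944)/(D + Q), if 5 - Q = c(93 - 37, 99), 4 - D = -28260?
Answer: -494851380/28069 ≈ -17630.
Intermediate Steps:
D = 28264 (D = 4 - 1*(-28260) = 4 + 28260 = 28264)
c(r, x) = 101 + x
Q = -195 (Q = 5 - (101 + 99) = 5 - 1*200 = 5 - 200 = -195)
a = -494895324 (a = -20148*24563 = -494895324)
(a + 43944)/(D + Q) = (-494895324 + 43944)/(28264 - 195) = -494851380/28069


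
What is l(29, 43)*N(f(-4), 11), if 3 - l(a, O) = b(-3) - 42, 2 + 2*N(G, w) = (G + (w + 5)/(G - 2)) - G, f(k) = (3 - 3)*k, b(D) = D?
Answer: -240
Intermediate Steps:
f(k) = 0 (f(k) = 0*k = 0)
N(G, w) = -1 + (5 + w)/(2*(-2 + G)) (N(G, w) = -1 + ((G + (w + 5)/(G - 2)) - G)/2 = -1 + ((G + (5 + w)/(-2 + G)) - G)/2 = -1 + ((5 + w)/(-2 + G))/2 = -1 + (5 + w)/(2*(-2 + G)))
l(a, O) = 48 (l(a, O) = 3 - (-3 - 42) = 3 - 1*(-45) = 3 + 45 = 48)
l(29, 43)*N(f(-4), 11) = 48*((9 + 11 - 2*0)/(2*(-2 + 0))) = 48*((1/2)*(9 + 11 + 0)/(-2)) = 48*((1/2)*(-1/2)*20) = 48*(-5) = -240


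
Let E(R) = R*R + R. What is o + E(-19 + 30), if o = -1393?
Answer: -1261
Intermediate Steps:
E(R) = R + R² (E(R) = R² + R = R + R²)
o + E(-19 + 30) = -1393 + (-19 + 30)*(1 + (-19 + 30)) = -1393 + 11*(1 + 11) = -1393 + 11*12 = -1393 + 132 = -1261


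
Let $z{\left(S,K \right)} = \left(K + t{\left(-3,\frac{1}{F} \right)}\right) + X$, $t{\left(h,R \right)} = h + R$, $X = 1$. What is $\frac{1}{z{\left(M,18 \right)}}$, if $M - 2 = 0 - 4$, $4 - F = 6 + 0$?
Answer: $\frac{2}{31} \approx 0.064516$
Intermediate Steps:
$F = -2$ ($F = 4 - \left(6 + 0\right) = 4 - 6 = -2$)
$M = -2$ ($M = 2 + \left(0 - 4\right) = 2 - 4 = -2$)
$t{\left(h,R \right)} = R + h$
$z{\left(S,K \right)} = - \frac{5}{2} + K$ ($z{\left(S,K \right)} = \left(K - \left(3 - \frac{1}{-2}\right)\right) + 1 = \left(K - \frac{7}{2}\right) + 1 = \left(- \frac{7}{2} + K\right) + 1 = - \frac{5}{2} + K$)
$\frac{1}{z{\left(M,18 \right)}} = \frac{1}{- \frac{5}{2} + 18} = \frac{1}{\frac{31}{2}} = \frac{2}{31}$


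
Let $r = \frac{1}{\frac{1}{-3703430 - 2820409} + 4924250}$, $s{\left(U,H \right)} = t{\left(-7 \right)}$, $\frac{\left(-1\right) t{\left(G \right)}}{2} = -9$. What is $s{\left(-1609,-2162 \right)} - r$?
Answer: $\frac{578250248999643}{32125014195749} \approx 18.0$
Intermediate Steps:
$t{\left(G \right)} = 18$ ($t{\left(G \right)} = \left(-2\right) \left(-9\right) = 18$)
$s{\left(U,H \right)} = 18$
$r = \frac{6523839}{32125014195749}$ ($r = \frac{1}{\frac{1}{-6523839} + 4924250} = \frac{1}{- \frac{1}{6523839} + 4924250} = \frac{1}{\frac{32125014195749}{6523839}} = \frac{6523839}{32125014195749} \approx 2.0308 \cdot 10^{-7}$)
$s{\left(-1609,-2162 \right)} - r = 18 - \frac{6523839}{32125014195749} = \frac{578250248999643}{32125014195749}$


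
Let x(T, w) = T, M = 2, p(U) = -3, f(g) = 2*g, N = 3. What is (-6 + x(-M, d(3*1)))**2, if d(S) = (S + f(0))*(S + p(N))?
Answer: 64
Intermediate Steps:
d(S) = S*(-3 + S) (d(S) = (S + 2*0)*(S - 3) = (S + 0)*(-3 + S) = S*(-3 + S))
(-6 + x(-M, d(3*1)))**2 = (-6 - 1*2)**2 = (-6 - 2)**2 = (-8)**2 = 64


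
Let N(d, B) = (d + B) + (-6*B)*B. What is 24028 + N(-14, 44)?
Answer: 12442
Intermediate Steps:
N(d, B) = B + d - 6*B² (N(d, B) = (B + d) - 6*B² = B + d - 6*B²)
24028 + N(-14, 44) = 24028 + (44 - 14 - 6*44²) = 24028 + (44 - 14 - 6*1936) = 24028 + (44 - 14 - 11616) = 24028 - 11586 = 12442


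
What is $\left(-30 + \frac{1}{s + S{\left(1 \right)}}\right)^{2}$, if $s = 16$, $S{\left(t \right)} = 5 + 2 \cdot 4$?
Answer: $\frac{755161}{841} \approx 897.93$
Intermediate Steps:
$S{\left(t \right)} = 13$ ($S{\left(t \right)} = 5 + 8 = 13$)
$\left(-30 + \frac{1}{s + S{\left(1 \right)}}\right)^{2} = \left(-30 + \frac{1}{16 + 13}\right)^{2} = \left(-30 + \frac{1}{29}\right)^{2} = \left(- \frac{869}{29}\right)^{2} = \frac{755161}{841}$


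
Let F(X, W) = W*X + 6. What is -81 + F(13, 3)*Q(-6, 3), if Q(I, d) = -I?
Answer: 189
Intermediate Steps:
F(X, W) = 6 + W*X
-81 + F(13, 3)*Q(-6, 3) = -81 + (6 + 3*13)*(-1*(-6)) = -81 + (6 + 39)*6 = -81 + 45*6 = -81 + 270 = 189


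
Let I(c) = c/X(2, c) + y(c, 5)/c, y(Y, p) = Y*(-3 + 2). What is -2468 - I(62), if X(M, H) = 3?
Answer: -7463/3 ≈ -2487.7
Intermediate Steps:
y(Y, p) = -Y (y(Y, p) = Y*(-1) = -Y)
I(c) = -1 + c/3 (I(c) = c/3 + (-c)/c = c*(⅓) - 1 = c/3 - 1 = -1 + c/3)
-2468 - I(62) = -2468 - (-1 + (⅓)*62) = -2468 - (-1 + 62/3) = -2468 - 1*59/3 = -2468 - 59/3 = -7463/3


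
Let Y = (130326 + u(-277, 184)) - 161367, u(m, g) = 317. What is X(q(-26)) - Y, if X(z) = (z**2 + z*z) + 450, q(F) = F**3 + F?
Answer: 619691982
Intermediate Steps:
q(F) = F + F**3
Y = -30724 (Y = (130326 + 317) - 161367 = 130643 - 161367 = -30724)
X(z) = 450 + 2*z**2 (X(z) = (z**2 + z**2) + 450 = 2*z**2 + 450 = 450 + 2*z**2)
X(q(-26)) - Y = (450 + 2*(-26 + (-26)**3)**2) - 1*(-30724) = (450 + 2*(-26 - 17576)**2) + 30724 = (450 + 2*(-17602)**2) + 30724 = (450 + 2*309830404) + 30724 = (450 + 619660808) + 30724 = 619661258 + 30724 = 619691982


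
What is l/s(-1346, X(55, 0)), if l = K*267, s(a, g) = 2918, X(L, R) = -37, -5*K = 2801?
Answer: -747867/14590 ≈ -51.259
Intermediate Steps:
K = -2801/5 (K = -1/5*2801 = -2801/5 ≈ -560.20)
l = -747867/5 (l = -2801/5*267 = -747867/5 ≈ -1.4957e+5)
l/s(-1346, X(55, 0)) = -747867/5/2918 = -747867/5*1/2918 = -747867/14590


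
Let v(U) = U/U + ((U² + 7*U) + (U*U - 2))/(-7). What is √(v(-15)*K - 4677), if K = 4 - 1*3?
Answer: 15*I*√21 ≈ 68.739*I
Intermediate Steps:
K = 1 (K = 4 - 3 = 1)
v(U) = 9/7 - U - 2*U²/7 (v(U) = 1 + ((U² + 7*U) + (U² - 2))*(-⅐) = 1 + ((U² + 7*U) + (-2 + U²))*(-⅐) = 1 + (-2 + 2*U² + 7*U)*(-⅐) = 1 + (2/7 - U - 2*U²/7) = 9/7 - U - 2*U²/7)
√(v(-15)*K - 4677) = √((9/7 - 1*(-15) - 2/7*(-15)²)*1 - 4677) = √((9/7 + 15 - 2/7*225)*1 - 4677) = √((9/7 + 15 - 450/7)*1 - 4677) = √(-48*1 - 4677) = √(-48 - 4677) = √(-4725) = 15*I*√21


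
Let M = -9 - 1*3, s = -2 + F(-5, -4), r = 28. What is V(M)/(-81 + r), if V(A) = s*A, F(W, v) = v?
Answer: -72/53 ≈ -1.3585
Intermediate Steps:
s = -6 (s = -2 - 4 = -6)
M = -12 (M = -9 - 3 = -12)
V(A) = -6*A
V(M)/(-81 + r) = (-6*(-12))/(-81 + 28) = 72/(-53) = 72*(-1/53) = -72/53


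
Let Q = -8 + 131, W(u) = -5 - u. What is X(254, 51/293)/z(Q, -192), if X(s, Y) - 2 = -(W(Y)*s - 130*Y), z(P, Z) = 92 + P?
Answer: 78456/12599 ≈ 6.2272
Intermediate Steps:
Q = 123
X(s, Y) = 2 + 130*Y - s*(-5 - Y) (X(s, Y) = 2 - ((-5 - Y)*s - 130*Y) = 2 - (s*(-5 - Y) - 130*Y) = 2 - (-130*Y + s*(-5 - Y)) = 2 + (130*Y - s*(-5 - Y)) = 2 + 130*Y - s*(-5 - Y))
X(254, 51/293)/z(Q, -192) = (2 + 130*(51/293) + 254*(5 + 51/293))/(92 + 123) = (2 + 130*(51*(1/293)) + 254*(5 + 51*(1/293)))/215 = (2 + 130*(51/293) + 254*(5 + 51/293))*(1/215) = (2 + 6630/293 + 254*(1516/293))*(1/215) = (2 + 6630/293 + 385064/293)*(1/215) = (392280/293)*(1/215) = 78456/12599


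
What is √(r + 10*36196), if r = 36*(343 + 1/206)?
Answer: √3971035426/103 ≈ 611.81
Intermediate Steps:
r = 1271862/103 (r = 36*(343 + 1/206) = 36*(70659/206) = 1271862/103 ≈ 12348.)
√(r + 10*36196) = √(1271862/103 + 10*36196) = √(1271862/103 + 361960) = √(38553742/103) = √3971035426/103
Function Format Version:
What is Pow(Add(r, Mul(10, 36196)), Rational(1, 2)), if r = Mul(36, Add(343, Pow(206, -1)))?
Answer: Mul(Rational(1, 103), Pow(3971035426, Rational(1, 2))) ≈ 611.81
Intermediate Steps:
r = Rational(1271862, 103) (r = Mul(36, Add(343, Rational(1, 206))) = Mul(36, Rational(70659, 206)) = Rational(1271862, 103) ≈ 12348.)
Pow(Add(r, Mul(10, 36196)), Rational(1, 2)) = Pow(Add(Rational(1271862, 103), Mul(10, 36196)), Rational(1, 2)) = Pow(Add(Rational(1271862, 103), 361960), Rational(1, 2)) = Pow(Rational(38553742, 103), Rational(1, 2)) = Mul(Rational(1, 103), Pow(3971035426, Rational(1, 2)))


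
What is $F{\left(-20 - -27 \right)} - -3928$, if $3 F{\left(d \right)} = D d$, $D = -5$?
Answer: $\frac{11749}{3} \approx 3916.3$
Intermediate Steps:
$F{\left(d \right)} = - \frac{5 d}{3}$ ($F{\left(d \right)} = \frac{\left(-5\right) d}{3} = - \frac{5 d}{3}$)
$F{\left(-20 - -27 \right)} - -3928 = - \frac{5 \left(-20 - -27\right)}{3} - -3928 = - \frac{5 \left(-20 + 27\right)}{3} + 3928 = \left(- \frac{5}{3}\right) 7 + 3928 = - \frac{35}{3} + 3928 = \frac{11749}{3}$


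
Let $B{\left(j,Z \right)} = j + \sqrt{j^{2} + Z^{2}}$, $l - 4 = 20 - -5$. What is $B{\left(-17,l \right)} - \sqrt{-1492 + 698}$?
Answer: $-17 + \sqrt{1130} - i \sqrt{794} \approx 16.615 - 28.178 i$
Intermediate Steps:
$l = 29$ ($l = 4 + \left(20 - -5\right) = 4 + \left(20 + 5\right) = 4 + 25 = 29$)
$B{\left(j,Z \right)} = j + \sqrt{Z^{2} + j^{2}}$
$B{\left(-17,l \right)} - \sqrt{-1492 + 698} = \left(-17 + \sqrt{29^{2} + \left(-17\right)^{2}}\right) - \sqrt{-1492 + 698} = \left(-17 + \sqrt{841 + 289}\right) - \sqrt{-794} = \left(-17 + \sqrt{1130}\right) - i \sqrt{794} = -17 + \sqrt{1130} - i \sqrt{794}$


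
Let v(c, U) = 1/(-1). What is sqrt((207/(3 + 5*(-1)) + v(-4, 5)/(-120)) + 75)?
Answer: I*sqrt(102570)/60 ≈ 5.3378*I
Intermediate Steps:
v(c, U) = -1
sqrt((207/(3 + 5*(-1)) + v(-4, 5)/(-120)) + 75) = sqrt((207/(3 + 5*(-1)) - 1/(-120)) + 75) = sqrt((207/(3 - 5) - 1*(-1/120)) + 75) = sqrt((207/(-2) + 1/120) + 75) = sqrt((207*(-1/2) + 1/120) + 75) = sqrt((-207/2 + 1/120) + 75) = sqrt(-12419/120 + 75) = sqrt(-3419/120) = I*sqrt(102570)/60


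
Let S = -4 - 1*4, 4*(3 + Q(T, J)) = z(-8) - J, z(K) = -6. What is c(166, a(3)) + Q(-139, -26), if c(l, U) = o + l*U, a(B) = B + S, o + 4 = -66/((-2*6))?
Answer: -1653/2 ≈ -826.50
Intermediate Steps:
Q(T, J) = -9/2 - J/4 (Q(T, J) = -3 + (-6 - J)/4 = -3 + (-3/2 - J/4) = -9/2 - J/4)
S = -8 (S = -4 - 4 = -8)
o = 3/2 (o = -4 - 66/((-2*6)) = -4 - 66/(-12) = -4 - 66*(-1/12) = -4 + 11/2 = 3/2 ≈ 1.5000)
a(B) = -8 + B (a(B) = B - 8 = -8 + B)
c(l, U) = 3/2 + U*l (c(l, U) = 3/2 + l*U = 3/2 + U*l)
c(166, a(3)) + Q(-139, -26) = (3/2 + (-8 + 3)*166) + (-9/2 - ¼*(-26)) = (3/2 - 5*166) + (-9/2 + 13/2) = (3/2 - 830) + 2 = -1657/2 + 2 = -1653/2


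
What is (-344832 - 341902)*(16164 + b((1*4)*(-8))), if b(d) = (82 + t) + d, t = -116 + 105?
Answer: -11127151002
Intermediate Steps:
t = -11
b(d) = 71 + d (b(d) = (82 - 11) + d = 71 + d)
(-344832 - 341902)*(16164 + b((1*4)*(-8))) = (-344832 - 341902)*(16164 + (71 + (1*4)*(-8))) = -686734*(16164 + (71 + 4*(-8))) = -686734*(16164 + (71 - 32)) = -686734*(16164 + 39) = -686734*16203 = -11127151002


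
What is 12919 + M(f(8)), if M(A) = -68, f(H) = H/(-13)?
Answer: 12851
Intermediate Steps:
f(H) = -H/13 (f(H) = H*(-1/13) = -H/13)
12919 + M(f(8)) = 12919 - 68 = 12851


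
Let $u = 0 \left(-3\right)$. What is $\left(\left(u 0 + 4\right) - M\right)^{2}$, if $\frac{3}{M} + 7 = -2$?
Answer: $\frac{169}{9} \approx 18.778$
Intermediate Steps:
$M = - \frac{1}{3}$ ($M = \frac{3}{-7 - 2} = \frac{3}{-9} = 3 \left(- \frac{1}{9}\right) = - \frac{1}{3} \approx -0.33333$)
$u = 0$
$\left(\left(u 0 + 4\right) - M\right)^{2} = \left(\left(0 \cdot 0 + 4\right) - - \frac{1}{3}\right)^{2} = \left(\left(0 + 4\right) + \frac{1}{3}\right)^{2} = \left(4 + \frac{1}{3}\right)^{2} = \left(\frac{13}{3}\right)^{2} = \frac{169}{9}$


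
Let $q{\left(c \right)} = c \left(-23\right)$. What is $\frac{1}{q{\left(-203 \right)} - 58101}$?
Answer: $- \frac{1}{53432} \approx -1.8715 \cdot 10^{-5}$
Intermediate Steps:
$q{\left(c \right)} = - 23 c$
$\frac{1}{q{\left(-203 \right)} - 58101} = \frac{1}{\left(-23\right) \left(-203\right) - 58101} = \frac{1}{4669 - 58101} = \frac{1}{-53432} = - \frac{1}{53432}$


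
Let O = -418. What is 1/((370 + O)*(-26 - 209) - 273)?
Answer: 1/11007 ≈ 9.0851e-5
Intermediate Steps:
1/((370 + O)*(-26 - 209) - 273) = 1/((370 - 418)*(-26 - 209) - 273) = 1/(-48*(-235) - 273) = 1/(11280 - 273) = 1/11007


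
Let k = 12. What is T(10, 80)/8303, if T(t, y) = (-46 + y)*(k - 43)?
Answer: -1054/8303 ≈ -0.12694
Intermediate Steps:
T(t, y) = 1426 - 31*y (T(t, y) = (-46 + y)*(12 - 43) = (-46 + y)*(-31) = 1426 - 31*y)
T(10, 80)/8303 = (1426 - 31*80)/8303 = (1426 - 2480)*(1/8303) = -1054*1/8303 = -1054/8303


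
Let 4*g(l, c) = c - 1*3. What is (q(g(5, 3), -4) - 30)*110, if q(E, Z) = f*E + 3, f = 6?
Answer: -2970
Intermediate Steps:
g(l, c) = -3/4 + c/4 (g(l, c) = (c - 1*3)/4 = (c - 3)/4 = (-3 + c)/4 = -3/4 + c/4)
q(E, Z) = 3 + 6*E (q(E, Z) = 6*E + 3 = 3 + 6*E)
(q(g(5, 3), -4) - 30)*110 = ((3 + 6*(-3/4 + (1/4)*3)) - 30)*110 = ((3 + 6*(-3/4 + 3/4)) - 30)*110 = ((3 + 6*0) - 30)*110 = ((3 + 0) - 30)*110 = (3 - 30)*110 = -27*110 = -2970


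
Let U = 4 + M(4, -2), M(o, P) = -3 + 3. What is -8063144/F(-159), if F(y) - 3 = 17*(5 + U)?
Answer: -2015786/39 ≈ -51687.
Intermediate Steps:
M(o, P) = 0
U = 4 (U = 4 + 0 = 4)
F(y) = 156 (F(y) = 3 + 17*(5 + 4) = 3 + 17*9 = 3 + 153 = 156)
-8063144/F(-159) = -8063144/156 = -8063144*1/156 = -2015786/39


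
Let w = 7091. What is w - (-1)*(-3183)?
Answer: 3908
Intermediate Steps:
w - (-1)*(-3183) = 7091 - (-1)*(-3183) = 7091 - 1*3183 = 7091 - 3183 = 3908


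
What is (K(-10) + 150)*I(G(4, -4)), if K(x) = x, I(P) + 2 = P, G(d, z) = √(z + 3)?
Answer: -280 + 140*I ≈ -280.0 + 140.0*I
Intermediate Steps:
G(d, z) = √(3 + z)
I(P) = -2 + P
(K(-10) + 150)*I(G(4, -4)) = (-10 + 150)*(-2 + √(3 - 4)) = 140*(-2 + √(-1)) = 140*(-2 + I) = -280 + 140*I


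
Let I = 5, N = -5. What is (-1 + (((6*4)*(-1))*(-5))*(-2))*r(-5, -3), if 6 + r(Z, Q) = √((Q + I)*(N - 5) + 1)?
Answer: 1446 - 241*I*√19 ≈ 1446.0 - 1050.5*I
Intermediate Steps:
r(Z, Q) = -6 + √(-49 - 10*Q) (r(Z, Q) = -6 + √((Q + 5)*(-5 - 5) + 1) = -6 + √((5 + Q)*(-10) + 1) = -6 + √((-50 - 10*Q) + 1) = -6 + √(-49 - 10*Q))
(-1 + (((6*4)*(-1))*(-5))*(-2))*r(-5, -3) = (-1 + (((6*4)*(-1))*(-5))*(-2))*(-6 + √(-49 - 10*(-3))) = (-1 + ((24*(-1))*(-5))*(-2))*(-6 + √(-49 + 30)) = (-1 - 24*(-5)*(-2))*(-6 + √(-19)) = (-1 + 120*(-2))*(-6 + I*√19) = (-1 - 240)*(-6 + I*√19) = -241*(-6 + I*√19) = 1446 - 241*I*√19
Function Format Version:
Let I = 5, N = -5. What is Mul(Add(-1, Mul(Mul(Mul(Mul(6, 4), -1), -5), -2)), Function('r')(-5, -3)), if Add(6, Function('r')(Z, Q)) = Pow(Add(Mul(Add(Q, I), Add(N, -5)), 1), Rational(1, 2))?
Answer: Add(1446, Mul(-241, I, Pow(19, Rational(1, 2)))) ≈ Add(1446.0, Mul(-1050.5, I))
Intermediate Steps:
Function('r')(Z, Q) = Add(-6, Pow(Add(-49, Mul(-10, Q)), Rational(1, 2))) (Function('r')(Z, Q) = Add(-6, Pow(Add(Mul(Add(Q, 5), Add(-5, -5)), 1), Rational(1, 2))) = Add(-6, Pow(Add(Mul(Add(5, Q), -10), 1), Rational(1, 2))) = Add(-6, Pow(Add(Add(-50, Mul(-10, Q)), 1), Rational(1, 2))) = Add(-6, Pow(Add(-49, Mul(-10, Q)), Rational(1, 2))))
Mul(Add(-1, Mul(Mul(Mul(Mul(6, 4), -1), -5), -2)), Function('r')(-5, -3)) = Mul(Add(-1, Mul(Mul(Mul(Mul(6, 4), -1), -5), -2)), Add(-6, Pow(Add(-49, Mul(-10, -3)), Rational(1, 2)))) = Mul(Add(-1, Mul(Mul(Mul(24, -1), -5), -2)), Add(-6, Pow(Add(-49, 30), Rational(1, 2)))) = Mul(Add(-1, Mul(Mul(-24, -5), -2)), Add(-6, Pow(-19, Rational(1, 2)))) = Mul(Add(-1, Mul(120, -2)), Add(-6, Mul(I, Pow(19, Rational(1, 2))))) = Mul(Add(-1, -240), Add(-6, Mul(I, Pow(19, Rational(1, 2))))) = Mul(-241, Add(-6, Mul(I, Pow(19, Rational(1, 2))))) = Add(1446, Mul(-241, I, Pow(19, Rational(1, 2))))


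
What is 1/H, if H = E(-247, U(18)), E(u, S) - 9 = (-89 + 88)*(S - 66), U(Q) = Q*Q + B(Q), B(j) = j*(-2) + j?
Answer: -1/231 ≈ -0.0043290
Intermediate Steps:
B(j) = -j (B(j) = -2*j + j = -j)
U(Q) = Q² - Q (U(Q) = Q*Q - Q = Q² - Q)
E(u, S) = 75 - S (E(u, S) = 9 + (-89 + 88)*(S - 66) = 9 - (-66 + S) = 9 + (66 - S) = 75 - S)
H = -231 (H = 75 - 18*(-1 + 18) = 75 - 18*17 = 75 - 1*306 = 75 - 306 = -231)
1/H = 1/(-231) = -1/231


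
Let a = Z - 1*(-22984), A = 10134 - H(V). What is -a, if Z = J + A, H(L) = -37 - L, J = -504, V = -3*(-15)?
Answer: -32696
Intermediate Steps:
V = 45
A = 10216 (A = 10134 - (-37 - 1*45) = 10134 - (-37 - 45) = 10134 - 1*(-82) = 10134 + 82 = 10216)
Z = 9712 (Z = -504 + 10216 = 9712)
a = 32696 (a = 9712 - 1*(-22984) = 9712 + 22984 = 32696)
-a = -1*32696 = -32696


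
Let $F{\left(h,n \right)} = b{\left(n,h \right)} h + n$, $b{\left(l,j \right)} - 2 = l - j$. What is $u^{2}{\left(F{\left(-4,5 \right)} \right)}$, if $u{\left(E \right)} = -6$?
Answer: $36$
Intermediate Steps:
$b{\left(l,j \right)} = 2 + l - j$ ($b{\left(l,j \right)} = 2 - \left(j - l\right) = 2 + l - j$)
$F{\left(h,n \right)} = n + h \left(2 + n - h\right)$ ($F{\left(h,n \right)} = \left(2 + n - h\right) h + n = h \left(2 + n - h\right) + n = n + h \left(2 + n - h\right)$)
$u^{2}{\left(F{\left(-4,5 \right)} \right)} = \left(-6\right)^{2} = 36$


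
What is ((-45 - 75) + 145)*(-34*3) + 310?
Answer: -2240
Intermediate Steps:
((-45 - 75) + 145)*(-34*3) + 310 = (-120 + 145)*(-102) + 310 = 25*(-102) + 310 = -2550 + 310 = -2240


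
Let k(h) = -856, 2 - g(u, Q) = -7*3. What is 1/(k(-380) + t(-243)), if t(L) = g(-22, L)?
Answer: -1/833 ≈ -0.0012005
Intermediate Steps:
g(u, Q) = 23 (g(u, Q) = 2 - (-7)*3 = 2 - 1*(-21) = 2 + 21 = 23)
t(L) = 23
1/(k(-380) + t(-243)) = 1/(-856 + 23) = 1/(-833) = -1/833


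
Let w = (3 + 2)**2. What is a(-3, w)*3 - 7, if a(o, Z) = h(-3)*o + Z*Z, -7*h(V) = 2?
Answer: 13094/7 ≈ 1870.6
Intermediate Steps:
w = 25 (w = 5**2 = 25)
h(V) = -2/7 (h(V) = -1/7*2 = -2/7)
a(o, Z) = Z**2 - 2*o/7 (a(o, Z) = -2*o/7 + Z*Z = -2*o/7 + Z**2 = Z**2 - 2*o/7)
a(-3, w)*3 - 7 = (25**2 - 2/7*(-3))*3 - 7 = (625 + 6/7)*3 - 7 = (4381/7)*3 - 7 = 13143/7 - 7 = 13094/7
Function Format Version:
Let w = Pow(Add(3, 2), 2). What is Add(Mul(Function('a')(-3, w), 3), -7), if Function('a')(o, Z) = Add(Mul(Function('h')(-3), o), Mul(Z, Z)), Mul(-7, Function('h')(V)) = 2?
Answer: Rational(13094, 7) ≈ 1870.6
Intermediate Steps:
w = 25 (w = Pow(5, 2) = 25)
Function('h')(V) = Rational(-2, 7) (Function('h')(V) = Mul(Rational(-1, 7), 2) = Rational(-2, 7))
Function('a')(o, Z) = Add(Pow(Z, 2), Mul(Rational(-2, 7), o)) (Function('a')(o, Z) = Add(Mul(Rational(-2, 7), o), Mul(Z, Z)) = Add(Mul(Rational(-2, 7), o), Pow(Z, 2)) = Add(Pow(Z, 2), Mul(Rational(-2, 7), o)))
Add(Mul(Function('a')(-3, w), 3), -7) = Add(Mul(Add(Pow(25, 2), Mul(Rational(-2, 7), -3)), 3), -7) = Add(Mul(Add(625, Rational(6, 7)), 3), -7) = Add(Mul(Rational(4381, 7), 3), -7) = Add(Rational(13143, 7), -7) = Rational(13094, 7)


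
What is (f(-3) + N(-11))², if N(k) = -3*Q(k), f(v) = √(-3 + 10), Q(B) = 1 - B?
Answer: (36 - √7)² ≈ 1112.5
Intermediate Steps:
f(v) = √7
N(k) = -3 + 3*k (N(k) = -3*(1 - k) = -3 + 3*k)
(f(-3) + N(-11))² = (√7 + (-3 + 3*(-11)))² = (√7 + (-3 - 33))² = (√7 - 36)² = (-36 + √7)²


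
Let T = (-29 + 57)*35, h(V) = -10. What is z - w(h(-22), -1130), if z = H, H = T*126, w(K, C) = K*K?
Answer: 123380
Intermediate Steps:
w(K, C) = K**2
T = 980 (T = 28*35 = 980)
H = 123480 (H = 980*126 = 123480)
z = 123480
z - w(h(-22), -1130) = 123480 - 1*(-10)**2 = 123480 - 1*100 = 123480 - 100 = 123380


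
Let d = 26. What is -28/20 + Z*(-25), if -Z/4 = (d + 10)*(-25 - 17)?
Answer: -756007/5 ≈ -1.5120e+5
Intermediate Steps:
Z = 6048 (Z = -4*(26 + 10)*(-25 - 17) = -144*(-42) = -4*(-1512) = 6048)
-28/20 + Z*(-25) = -28/20 + 6048*(-25) = -28*1/20 - 151200 = -7/5 - 151200 = -756007/5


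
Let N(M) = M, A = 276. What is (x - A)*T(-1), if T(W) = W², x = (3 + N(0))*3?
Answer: -267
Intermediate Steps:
x = 9 (x = (3 + 0)*3 = 3*3 = 9)
(x - A)*T(-1) = (9 - 1*276)*(-1)² = (9 - 276)*1 = -267*1 = -267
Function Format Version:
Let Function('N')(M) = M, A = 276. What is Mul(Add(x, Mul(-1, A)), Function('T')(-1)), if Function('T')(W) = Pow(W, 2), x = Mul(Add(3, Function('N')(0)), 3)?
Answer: -267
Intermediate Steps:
x = 9 (x = Mul(Add(3, 0), 3) = Mul(3, 3) = 9)
Mul(Add(x, Mul(-1, A)), Function('T')(-1)) = Mul(Add(9, Mul(-1, 276)), Pow(-1, 2)) = Mul(Add(9, -276), 1) = Mul(-267, 1) = -267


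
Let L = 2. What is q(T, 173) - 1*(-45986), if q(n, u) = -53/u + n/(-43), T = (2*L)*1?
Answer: 342086883/7439 ≈ 45986.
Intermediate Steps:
T = 4 (T = (2*2)*1 = 4*1 = 4)
q(n, u) = -53/u - n/43 (q(n, u) = -53/u + n*(-1/43) = -53/u - n/43)
q(T, 173) - 1*(-45986) = (-53/173 - 1/43*4) - 1*(-45986) = (-53*1/173 - 4/43) + 45986 = (-53/173 - 4/43) + 45986 = -2971/7439 + 45986 = 342086883/7439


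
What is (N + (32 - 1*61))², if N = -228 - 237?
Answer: 244036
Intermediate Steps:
N = -465
(N + (32 - 1*61))² = (-465 + (32 - 1*61))² = (-465 + (32 - 61))² = (-465 - 29)² = (-494)² = 244036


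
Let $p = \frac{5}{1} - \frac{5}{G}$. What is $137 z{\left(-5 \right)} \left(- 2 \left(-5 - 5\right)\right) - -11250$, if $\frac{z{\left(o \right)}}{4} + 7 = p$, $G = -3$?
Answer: $\frac{22790}{3} \approx 7596.7$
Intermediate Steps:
$p = \frac{20}{3}$ ($p = \frac{5}{1} - \frac{5}{-3} = 5 \cdot 1 - - \frac{5}{3} = 5 + \frac{5}{3} = \frac{20}{3} \approx 6.6667$)
$z{\left(o \right)} = - \frac{4}{3}$ ($z{\left(o \right)} = -28 + 4 \cdot \frac{20}{3} = -28 + \frac{80}{3} = - \frac{4}{3}$)
$137 z{\left(-5 \right)} \left(- 2 \left(-5 - 5\right)\right) - -11250 = 137 \left(- \frac{4 \left(- 2 \left(-5 - 5\right)\right)}{3}\right) - -11250 = 137 \left(- \frac{4 \left(\left(-2\right) \left(-10\right)\right)}{3}\right) + 11250 = 137 \left(\left(- \frac{4}{3}\right) 20\right) + 11250 = 137 \left(- \frac{80}{3}\right) + 11250 = - \frac{10960}{3} + 11250 = \frac{22790}{3}$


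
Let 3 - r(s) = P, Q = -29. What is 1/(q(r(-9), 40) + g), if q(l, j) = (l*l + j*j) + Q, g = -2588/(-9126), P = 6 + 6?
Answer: 4563/7539370 ≈ 0.00060522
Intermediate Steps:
P = 12
r(s) = -9 (r(s) = 3 - 1*12 = 3 - 12 = -9)
g = 1294/4563 (g = -2588*(-1/9126) = 1294/4563 ≈ 0.28359)
q(l, j) = -29 + j² + l² (q(l, j) = (l*l + j*j) - 29 = (l² + j²) - 29 = (j² + l²) - 29 = -29 + j² + l²)
1/(q(r(-9), 40) + g) = 1/((-29 + 40² + (-9)²) + 1294/4563) = 1/((-29 + 1600 + 81) + 1294/4563) = 1/(1652 + 1294/4563) = 1/(7539370/4563) = 4563/7539370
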